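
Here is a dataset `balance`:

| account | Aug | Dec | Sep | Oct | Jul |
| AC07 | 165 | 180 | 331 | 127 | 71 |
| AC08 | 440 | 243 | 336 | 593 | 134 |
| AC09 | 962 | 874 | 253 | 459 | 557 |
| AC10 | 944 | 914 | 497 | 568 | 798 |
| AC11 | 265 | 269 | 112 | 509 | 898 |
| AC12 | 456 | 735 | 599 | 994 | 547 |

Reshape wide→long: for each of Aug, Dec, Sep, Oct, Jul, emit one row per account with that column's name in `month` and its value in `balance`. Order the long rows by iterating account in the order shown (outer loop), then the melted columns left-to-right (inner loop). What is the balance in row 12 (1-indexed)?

30 rows total (6 × 5). Row 12: index ⌊(12-1)/5⌋ = 2 into account → AC09; (12-1) mod 5 = 1 into the melted columns → Dec.
So row 12 is (AC09, Dec, 874); balance = 874.

874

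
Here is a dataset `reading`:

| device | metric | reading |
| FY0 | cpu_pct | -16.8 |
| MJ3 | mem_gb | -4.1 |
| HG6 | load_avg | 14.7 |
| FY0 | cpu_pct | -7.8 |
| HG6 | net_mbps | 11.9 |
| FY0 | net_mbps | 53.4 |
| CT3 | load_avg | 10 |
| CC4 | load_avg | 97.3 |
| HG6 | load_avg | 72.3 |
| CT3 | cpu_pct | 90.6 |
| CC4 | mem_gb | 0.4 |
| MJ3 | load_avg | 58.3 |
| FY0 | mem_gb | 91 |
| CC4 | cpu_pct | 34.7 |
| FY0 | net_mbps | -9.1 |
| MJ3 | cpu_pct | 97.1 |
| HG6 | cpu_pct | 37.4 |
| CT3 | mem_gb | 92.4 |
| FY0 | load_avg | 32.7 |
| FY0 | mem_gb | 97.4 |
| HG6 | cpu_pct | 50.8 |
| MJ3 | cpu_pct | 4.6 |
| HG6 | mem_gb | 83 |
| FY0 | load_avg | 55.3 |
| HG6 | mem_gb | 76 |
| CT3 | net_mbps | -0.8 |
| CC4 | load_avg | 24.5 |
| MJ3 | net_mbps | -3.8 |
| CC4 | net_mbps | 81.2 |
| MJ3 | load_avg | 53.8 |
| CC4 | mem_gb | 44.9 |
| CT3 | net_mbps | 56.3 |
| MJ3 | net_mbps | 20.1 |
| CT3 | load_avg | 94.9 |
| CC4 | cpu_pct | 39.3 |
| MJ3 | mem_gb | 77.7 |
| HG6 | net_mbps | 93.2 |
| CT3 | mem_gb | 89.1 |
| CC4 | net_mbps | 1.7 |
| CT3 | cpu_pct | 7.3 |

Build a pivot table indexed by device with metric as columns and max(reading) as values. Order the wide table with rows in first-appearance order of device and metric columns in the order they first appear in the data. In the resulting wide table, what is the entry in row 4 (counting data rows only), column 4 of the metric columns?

56.3

With rows in first-appearance order of device, row 4 is device=CT3. metric columns in first-appearance order: cpu_pct, mem_gb, load_avg, net_mbps; column 4 is net_mbps.
Long rows with device=CT3, metric=net_mbps: max(-0.8, 56.3) = 56.3.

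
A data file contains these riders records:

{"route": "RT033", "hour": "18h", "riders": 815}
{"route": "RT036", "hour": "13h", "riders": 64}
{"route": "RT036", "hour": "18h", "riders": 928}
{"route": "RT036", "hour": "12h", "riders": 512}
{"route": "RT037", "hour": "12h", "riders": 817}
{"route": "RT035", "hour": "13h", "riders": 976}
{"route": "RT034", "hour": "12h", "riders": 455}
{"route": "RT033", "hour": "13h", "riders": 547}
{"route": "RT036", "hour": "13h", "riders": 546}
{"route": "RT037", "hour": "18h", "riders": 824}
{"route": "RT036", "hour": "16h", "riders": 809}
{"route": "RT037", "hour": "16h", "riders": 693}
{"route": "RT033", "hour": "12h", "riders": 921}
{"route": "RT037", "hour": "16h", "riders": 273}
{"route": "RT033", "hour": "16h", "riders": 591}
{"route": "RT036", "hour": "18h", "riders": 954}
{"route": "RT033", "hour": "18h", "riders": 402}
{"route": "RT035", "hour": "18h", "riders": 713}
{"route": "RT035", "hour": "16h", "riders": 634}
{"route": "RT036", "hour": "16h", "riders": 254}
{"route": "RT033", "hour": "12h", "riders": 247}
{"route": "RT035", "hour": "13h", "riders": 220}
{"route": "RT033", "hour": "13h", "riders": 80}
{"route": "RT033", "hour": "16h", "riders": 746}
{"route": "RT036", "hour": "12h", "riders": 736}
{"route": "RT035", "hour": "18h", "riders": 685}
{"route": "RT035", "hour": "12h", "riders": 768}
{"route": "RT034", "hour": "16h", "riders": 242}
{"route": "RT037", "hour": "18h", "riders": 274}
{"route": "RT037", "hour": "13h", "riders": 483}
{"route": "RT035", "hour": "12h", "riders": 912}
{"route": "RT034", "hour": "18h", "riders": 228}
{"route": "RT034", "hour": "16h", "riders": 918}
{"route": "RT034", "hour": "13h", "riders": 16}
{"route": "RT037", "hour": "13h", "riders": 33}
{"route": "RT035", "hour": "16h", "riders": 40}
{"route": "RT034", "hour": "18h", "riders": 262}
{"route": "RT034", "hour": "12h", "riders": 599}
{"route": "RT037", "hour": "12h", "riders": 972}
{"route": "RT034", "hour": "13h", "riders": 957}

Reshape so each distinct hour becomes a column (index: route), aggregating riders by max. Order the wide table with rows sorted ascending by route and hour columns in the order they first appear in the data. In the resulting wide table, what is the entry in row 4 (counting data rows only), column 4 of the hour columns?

809

With rows sorted ascending by route, row 4 is route=RT036. hour columns in first-appearance order: 18h, 13h, 12h, 16h; column 4 is 16h.
Long rows with route=RT036, hour=16h: max(809, 254) = 809.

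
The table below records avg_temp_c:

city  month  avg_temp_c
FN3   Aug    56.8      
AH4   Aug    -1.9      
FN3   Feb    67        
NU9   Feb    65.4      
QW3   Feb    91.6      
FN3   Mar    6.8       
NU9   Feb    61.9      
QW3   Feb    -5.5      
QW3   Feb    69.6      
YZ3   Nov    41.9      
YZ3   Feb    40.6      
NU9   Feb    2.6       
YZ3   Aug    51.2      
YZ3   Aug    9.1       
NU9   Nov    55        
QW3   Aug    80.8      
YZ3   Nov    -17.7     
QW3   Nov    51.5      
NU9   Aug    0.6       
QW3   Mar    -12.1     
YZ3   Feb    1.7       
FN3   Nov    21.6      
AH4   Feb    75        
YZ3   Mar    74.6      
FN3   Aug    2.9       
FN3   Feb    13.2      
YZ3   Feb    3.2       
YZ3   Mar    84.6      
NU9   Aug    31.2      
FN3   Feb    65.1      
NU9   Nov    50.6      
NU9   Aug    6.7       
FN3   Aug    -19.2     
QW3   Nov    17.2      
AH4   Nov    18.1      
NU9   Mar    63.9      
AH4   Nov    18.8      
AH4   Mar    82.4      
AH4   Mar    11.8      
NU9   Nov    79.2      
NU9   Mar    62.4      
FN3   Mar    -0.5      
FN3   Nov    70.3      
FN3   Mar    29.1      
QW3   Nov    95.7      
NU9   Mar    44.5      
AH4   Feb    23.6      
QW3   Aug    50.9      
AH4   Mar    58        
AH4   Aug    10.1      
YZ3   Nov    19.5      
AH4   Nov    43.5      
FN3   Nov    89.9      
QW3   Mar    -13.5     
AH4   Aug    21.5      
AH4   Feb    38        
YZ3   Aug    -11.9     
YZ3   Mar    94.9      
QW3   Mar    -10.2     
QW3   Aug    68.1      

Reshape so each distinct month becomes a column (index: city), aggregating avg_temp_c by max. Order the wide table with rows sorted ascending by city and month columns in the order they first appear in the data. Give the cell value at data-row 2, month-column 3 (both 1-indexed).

29.1

With rows sorted ascending by city, row 2 is city=FN3. month columns in first-appearance order: Aug, Feb, Mar, Nov; column 3 is Mar.
Long rows with city=FN3, month=Mar: max(6.8, -0.5, 29.1) = 29.1.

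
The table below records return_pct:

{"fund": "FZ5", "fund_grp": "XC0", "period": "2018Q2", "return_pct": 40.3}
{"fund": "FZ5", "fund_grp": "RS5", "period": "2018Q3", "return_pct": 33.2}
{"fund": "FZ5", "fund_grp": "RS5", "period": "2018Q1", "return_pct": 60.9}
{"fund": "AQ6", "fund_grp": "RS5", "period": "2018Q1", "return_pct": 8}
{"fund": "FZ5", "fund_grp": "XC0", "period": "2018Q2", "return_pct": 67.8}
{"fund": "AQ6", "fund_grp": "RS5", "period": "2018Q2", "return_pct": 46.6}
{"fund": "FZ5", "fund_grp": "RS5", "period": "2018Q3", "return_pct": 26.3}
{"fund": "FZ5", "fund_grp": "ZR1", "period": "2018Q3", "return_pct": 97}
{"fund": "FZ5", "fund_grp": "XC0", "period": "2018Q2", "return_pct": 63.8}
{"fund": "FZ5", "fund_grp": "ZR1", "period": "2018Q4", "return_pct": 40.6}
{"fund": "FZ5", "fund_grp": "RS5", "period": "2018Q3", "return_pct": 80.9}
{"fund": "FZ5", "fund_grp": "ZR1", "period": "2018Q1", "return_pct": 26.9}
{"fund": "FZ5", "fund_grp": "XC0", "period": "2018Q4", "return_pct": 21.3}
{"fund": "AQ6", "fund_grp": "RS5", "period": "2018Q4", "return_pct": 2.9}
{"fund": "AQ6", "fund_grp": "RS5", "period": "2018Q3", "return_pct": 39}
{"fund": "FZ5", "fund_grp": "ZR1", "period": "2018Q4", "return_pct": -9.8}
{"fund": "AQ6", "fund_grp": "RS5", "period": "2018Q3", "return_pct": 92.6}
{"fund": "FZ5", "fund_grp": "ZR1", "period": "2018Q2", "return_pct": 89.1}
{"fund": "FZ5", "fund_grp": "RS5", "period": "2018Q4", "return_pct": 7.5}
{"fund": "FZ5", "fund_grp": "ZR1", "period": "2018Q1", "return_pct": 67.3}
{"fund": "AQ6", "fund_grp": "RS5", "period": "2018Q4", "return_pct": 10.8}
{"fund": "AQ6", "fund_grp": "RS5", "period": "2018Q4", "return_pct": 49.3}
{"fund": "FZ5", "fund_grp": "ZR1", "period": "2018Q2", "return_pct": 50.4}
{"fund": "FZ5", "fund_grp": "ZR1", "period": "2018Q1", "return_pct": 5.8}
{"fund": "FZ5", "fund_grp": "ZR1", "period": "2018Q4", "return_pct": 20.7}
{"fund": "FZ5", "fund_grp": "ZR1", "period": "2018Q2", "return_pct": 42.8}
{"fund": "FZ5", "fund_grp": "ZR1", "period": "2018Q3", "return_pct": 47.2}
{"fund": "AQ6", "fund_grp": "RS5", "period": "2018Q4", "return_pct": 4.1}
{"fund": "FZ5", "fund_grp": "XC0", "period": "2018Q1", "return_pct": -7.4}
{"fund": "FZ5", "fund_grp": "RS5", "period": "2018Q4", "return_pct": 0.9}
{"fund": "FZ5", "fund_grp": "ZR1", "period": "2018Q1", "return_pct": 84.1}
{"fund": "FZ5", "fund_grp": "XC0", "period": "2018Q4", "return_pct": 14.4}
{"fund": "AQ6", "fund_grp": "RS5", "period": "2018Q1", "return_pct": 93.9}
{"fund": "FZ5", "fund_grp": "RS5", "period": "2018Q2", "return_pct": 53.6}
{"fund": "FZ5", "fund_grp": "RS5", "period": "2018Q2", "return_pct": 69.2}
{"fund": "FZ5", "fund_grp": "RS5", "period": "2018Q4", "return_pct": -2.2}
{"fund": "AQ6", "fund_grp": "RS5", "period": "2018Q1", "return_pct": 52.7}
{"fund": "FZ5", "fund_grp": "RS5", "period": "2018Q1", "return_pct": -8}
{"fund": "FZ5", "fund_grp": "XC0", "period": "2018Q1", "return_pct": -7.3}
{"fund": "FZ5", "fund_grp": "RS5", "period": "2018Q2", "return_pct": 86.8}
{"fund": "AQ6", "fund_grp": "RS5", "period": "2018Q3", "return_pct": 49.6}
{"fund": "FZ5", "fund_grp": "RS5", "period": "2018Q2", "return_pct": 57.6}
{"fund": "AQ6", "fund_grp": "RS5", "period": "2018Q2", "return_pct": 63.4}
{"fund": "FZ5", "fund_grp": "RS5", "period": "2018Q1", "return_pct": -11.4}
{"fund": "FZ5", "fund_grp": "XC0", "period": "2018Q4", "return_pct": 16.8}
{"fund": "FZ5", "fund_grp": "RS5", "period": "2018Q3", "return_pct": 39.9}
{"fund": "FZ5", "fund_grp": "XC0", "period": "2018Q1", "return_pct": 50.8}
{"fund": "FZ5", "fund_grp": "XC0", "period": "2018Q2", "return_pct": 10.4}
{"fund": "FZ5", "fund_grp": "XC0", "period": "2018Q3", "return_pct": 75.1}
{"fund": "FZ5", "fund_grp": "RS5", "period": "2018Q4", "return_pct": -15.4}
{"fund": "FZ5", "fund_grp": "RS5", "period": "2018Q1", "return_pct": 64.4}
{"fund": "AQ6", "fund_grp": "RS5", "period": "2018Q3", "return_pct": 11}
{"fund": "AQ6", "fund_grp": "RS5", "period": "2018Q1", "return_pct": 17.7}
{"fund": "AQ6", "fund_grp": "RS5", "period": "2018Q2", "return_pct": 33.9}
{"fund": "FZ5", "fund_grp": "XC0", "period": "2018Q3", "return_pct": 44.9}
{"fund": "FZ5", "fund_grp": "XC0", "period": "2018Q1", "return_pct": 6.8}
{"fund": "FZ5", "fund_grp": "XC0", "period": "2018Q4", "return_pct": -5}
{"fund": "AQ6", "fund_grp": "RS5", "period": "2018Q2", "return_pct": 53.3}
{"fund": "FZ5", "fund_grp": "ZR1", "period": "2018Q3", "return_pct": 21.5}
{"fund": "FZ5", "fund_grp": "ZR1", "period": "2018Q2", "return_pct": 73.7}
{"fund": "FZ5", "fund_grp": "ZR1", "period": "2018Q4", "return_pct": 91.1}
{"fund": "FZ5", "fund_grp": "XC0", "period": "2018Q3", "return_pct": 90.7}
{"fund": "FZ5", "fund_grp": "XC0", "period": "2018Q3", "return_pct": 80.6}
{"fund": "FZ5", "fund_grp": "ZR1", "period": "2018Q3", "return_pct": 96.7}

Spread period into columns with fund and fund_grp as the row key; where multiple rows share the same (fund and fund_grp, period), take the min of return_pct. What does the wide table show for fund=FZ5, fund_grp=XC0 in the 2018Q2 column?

Rows with fund=FZ5, fund_grp=XC0 and period=2018Q2: return_pct values are 40.3, 67.8, 63.8, 10.4.
min(40.3, 67.8, 63.8, 10.4) = 10.4.

10.4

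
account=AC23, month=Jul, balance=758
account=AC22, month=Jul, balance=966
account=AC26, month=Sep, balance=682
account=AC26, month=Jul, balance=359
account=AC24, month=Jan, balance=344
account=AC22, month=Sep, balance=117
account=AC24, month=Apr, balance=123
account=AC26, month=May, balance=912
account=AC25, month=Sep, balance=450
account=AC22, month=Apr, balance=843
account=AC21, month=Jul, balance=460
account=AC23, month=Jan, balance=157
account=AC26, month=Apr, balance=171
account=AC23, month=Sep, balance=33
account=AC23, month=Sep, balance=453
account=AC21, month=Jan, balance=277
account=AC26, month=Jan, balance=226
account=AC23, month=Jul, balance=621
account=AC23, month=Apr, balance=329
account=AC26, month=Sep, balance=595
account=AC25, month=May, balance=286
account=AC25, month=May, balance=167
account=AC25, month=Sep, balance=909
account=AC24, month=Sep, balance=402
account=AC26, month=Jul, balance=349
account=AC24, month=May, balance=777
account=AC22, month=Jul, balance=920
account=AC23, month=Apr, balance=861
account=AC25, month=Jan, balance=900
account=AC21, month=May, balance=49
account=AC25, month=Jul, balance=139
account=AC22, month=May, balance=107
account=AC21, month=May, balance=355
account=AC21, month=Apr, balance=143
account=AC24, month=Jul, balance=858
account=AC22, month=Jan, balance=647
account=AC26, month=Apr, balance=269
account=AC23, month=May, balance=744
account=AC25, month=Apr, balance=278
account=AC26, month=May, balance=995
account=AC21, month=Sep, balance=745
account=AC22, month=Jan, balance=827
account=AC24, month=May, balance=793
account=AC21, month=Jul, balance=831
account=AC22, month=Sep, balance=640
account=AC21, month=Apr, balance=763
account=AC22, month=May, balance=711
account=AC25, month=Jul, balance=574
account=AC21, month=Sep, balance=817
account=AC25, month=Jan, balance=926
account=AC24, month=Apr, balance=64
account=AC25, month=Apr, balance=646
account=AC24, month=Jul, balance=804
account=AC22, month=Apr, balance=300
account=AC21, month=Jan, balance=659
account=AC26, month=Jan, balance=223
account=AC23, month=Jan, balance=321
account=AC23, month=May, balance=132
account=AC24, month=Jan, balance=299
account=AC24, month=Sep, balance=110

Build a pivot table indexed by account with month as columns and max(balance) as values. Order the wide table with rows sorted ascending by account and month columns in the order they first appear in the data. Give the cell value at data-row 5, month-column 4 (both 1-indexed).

646

With rows sorted ascending by account, row 5 is account=AC25. month columns in first-appearance order: Jul, Sep, Jan, Apr, May; column 4 is Apr.
Long rows with account=AC25, month=Apr: max(278, 646) = 646.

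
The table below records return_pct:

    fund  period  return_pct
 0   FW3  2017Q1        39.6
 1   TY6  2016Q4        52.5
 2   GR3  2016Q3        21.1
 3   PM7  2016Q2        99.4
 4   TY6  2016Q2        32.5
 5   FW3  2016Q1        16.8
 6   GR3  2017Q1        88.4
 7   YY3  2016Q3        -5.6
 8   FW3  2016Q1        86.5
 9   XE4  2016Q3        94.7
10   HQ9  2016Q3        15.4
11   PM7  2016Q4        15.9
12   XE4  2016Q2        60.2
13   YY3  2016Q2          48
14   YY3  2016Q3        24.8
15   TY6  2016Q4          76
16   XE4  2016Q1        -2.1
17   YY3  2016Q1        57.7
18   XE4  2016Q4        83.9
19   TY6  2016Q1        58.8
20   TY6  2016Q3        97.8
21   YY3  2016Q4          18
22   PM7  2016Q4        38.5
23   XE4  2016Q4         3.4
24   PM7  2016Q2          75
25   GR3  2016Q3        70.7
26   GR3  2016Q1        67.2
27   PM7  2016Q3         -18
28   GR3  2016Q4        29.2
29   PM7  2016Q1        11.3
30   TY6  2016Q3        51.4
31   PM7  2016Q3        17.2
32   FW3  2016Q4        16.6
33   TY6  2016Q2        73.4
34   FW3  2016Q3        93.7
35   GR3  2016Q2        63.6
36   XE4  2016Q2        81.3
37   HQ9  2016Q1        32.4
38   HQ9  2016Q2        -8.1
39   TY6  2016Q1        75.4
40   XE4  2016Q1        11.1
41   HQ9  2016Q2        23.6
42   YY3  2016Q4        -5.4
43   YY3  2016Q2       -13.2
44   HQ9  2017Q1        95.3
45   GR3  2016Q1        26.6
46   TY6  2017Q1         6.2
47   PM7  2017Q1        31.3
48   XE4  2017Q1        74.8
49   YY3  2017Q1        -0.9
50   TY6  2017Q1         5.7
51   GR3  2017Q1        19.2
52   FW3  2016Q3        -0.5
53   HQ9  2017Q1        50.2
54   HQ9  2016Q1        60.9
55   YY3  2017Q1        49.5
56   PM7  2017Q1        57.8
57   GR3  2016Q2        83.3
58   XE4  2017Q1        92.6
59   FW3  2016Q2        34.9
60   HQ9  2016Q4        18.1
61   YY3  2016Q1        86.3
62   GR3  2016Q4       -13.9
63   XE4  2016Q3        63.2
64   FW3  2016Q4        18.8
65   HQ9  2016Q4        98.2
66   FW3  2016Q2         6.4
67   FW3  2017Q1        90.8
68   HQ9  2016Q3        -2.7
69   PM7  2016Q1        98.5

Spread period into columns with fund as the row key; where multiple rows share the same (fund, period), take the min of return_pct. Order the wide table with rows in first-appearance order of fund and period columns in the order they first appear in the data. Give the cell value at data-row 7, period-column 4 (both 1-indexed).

-8.1

With rows in first-appearance order of fund, row 7 is fund=HQ9. period columns in first-appearance order: 2017Q1, 2016Q4, 2016Q3, 2016Q2, 2016Q1; column 4 is 2016Q2.
Long rows with fund=HQ9, period=2016Q2: min(-8.1, 23.6) = -8.1.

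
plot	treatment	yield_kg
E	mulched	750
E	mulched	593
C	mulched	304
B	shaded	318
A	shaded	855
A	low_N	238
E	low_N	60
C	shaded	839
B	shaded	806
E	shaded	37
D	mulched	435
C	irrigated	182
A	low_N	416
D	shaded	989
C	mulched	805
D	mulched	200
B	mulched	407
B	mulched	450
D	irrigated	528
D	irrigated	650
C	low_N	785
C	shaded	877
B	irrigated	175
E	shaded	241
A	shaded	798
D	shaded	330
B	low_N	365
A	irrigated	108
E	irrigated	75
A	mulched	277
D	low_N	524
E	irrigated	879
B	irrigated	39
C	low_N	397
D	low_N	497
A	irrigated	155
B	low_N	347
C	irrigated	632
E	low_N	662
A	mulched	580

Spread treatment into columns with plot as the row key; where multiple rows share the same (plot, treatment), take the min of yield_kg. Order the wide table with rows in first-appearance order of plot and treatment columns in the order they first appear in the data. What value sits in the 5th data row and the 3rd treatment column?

With rows in first-appearance order of plot, row 5 is plot=D. treatment columns in first-appearance order: mulched, shaded, low_N, irrigated; column 3 is low_N.
Long rows with plot=D, treatment=low_N: min(524, 497) = 497.

497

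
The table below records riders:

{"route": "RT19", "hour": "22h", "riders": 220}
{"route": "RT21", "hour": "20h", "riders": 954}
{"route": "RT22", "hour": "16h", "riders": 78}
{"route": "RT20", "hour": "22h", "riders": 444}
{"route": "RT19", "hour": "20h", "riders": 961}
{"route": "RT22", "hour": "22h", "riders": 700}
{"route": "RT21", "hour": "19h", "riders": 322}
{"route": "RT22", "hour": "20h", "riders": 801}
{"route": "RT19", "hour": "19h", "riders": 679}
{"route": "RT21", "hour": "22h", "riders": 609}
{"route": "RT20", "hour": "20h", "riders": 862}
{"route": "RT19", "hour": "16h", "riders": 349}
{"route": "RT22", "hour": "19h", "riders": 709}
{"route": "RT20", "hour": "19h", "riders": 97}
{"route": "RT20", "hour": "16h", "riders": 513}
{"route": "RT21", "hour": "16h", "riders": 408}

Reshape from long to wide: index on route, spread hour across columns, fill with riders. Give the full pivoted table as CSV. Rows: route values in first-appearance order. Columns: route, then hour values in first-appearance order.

Columns: route plus the 4 distinct hour values (22h, 20h, 16h, 19h).
For example, row RT19 column 22h takes riders=220 from the long row (RT19, 22h).

route,22h,20h,16h,19h
RT19,220,961,349,679
RT21,609,954,408,322
RT22,700,801,78,709
RT20,444,862,513,97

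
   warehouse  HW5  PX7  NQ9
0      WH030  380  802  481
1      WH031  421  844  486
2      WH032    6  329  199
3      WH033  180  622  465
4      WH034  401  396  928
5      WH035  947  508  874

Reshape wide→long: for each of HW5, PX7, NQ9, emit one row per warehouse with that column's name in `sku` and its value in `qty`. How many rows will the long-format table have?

18

6 warehouse values × 3 melted columns = 18 rows.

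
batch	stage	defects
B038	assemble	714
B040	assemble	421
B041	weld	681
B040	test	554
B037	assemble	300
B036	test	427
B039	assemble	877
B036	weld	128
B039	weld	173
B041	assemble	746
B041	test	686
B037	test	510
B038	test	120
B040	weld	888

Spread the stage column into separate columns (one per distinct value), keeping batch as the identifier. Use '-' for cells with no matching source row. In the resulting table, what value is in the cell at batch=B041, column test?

The long row with batch=B041, stage=test has defects=686.

686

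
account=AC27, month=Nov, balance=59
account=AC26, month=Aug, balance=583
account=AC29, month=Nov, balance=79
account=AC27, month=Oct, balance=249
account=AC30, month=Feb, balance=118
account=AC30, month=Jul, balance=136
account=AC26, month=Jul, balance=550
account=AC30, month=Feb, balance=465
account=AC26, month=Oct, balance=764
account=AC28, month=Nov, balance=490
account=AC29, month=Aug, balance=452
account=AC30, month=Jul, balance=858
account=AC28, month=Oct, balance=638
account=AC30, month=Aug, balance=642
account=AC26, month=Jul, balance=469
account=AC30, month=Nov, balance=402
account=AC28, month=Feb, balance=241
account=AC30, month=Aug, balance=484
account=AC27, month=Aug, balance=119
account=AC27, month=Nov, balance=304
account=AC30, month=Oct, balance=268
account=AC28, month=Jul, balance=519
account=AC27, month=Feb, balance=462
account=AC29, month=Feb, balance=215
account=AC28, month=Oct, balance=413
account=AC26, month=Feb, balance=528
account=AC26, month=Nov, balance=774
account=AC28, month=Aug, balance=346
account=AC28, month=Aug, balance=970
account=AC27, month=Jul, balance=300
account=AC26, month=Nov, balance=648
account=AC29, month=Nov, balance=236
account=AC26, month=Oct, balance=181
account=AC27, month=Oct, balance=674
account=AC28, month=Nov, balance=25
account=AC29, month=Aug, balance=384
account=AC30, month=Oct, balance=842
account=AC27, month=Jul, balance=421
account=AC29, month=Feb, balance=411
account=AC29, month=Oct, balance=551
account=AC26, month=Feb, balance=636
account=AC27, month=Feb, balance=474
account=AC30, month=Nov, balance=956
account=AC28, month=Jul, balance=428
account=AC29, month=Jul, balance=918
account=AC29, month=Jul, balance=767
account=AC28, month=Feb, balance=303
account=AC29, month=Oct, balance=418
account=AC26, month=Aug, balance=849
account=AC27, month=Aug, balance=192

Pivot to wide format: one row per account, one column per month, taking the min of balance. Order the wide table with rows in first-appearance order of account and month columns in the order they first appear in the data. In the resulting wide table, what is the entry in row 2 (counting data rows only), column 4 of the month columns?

528

With rows in first-appearance order of account, row 2 is account=AC26. month columns in first-appearance order: Nov, Aug, Oct, Feb, Jul; column 4 is Feb.
Long rows with account=AC26, month=Feb: min(528, 636) = 528.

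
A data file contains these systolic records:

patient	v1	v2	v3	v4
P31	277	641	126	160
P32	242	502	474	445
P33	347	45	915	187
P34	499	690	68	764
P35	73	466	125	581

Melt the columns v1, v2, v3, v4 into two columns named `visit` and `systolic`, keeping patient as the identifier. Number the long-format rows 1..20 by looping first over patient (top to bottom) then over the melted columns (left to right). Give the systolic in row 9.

347

20 rows total (5 × 4). Row 9: index ⌊(9-1)/4⌋ = 2 into patient → P33; (9-1) mod 4 = 0 into the melted columns → v1.
So row 9 is (P33, v1, 347); systolic = 347.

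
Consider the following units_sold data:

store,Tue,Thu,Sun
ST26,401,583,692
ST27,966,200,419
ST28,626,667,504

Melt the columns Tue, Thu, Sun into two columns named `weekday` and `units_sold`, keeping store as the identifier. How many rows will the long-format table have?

3 store values × 3 melted columns = 9 rows.

9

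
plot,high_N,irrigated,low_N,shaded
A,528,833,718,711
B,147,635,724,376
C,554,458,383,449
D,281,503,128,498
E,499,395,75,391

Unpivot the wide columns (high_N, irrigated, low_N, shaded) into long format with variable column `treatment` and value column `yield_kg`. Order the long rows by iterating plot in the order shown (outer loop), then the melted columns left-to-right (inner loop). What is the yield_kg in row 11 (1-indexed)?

20 rows total (5 × 4). Row 11: index ⌊(11-1)/4⌋ = 2 into plot → C; (11-1) mod 4 = 2 into the melted columns → low_N.
So row 11 is (C, low_N, 383); yield_kg = 383.

383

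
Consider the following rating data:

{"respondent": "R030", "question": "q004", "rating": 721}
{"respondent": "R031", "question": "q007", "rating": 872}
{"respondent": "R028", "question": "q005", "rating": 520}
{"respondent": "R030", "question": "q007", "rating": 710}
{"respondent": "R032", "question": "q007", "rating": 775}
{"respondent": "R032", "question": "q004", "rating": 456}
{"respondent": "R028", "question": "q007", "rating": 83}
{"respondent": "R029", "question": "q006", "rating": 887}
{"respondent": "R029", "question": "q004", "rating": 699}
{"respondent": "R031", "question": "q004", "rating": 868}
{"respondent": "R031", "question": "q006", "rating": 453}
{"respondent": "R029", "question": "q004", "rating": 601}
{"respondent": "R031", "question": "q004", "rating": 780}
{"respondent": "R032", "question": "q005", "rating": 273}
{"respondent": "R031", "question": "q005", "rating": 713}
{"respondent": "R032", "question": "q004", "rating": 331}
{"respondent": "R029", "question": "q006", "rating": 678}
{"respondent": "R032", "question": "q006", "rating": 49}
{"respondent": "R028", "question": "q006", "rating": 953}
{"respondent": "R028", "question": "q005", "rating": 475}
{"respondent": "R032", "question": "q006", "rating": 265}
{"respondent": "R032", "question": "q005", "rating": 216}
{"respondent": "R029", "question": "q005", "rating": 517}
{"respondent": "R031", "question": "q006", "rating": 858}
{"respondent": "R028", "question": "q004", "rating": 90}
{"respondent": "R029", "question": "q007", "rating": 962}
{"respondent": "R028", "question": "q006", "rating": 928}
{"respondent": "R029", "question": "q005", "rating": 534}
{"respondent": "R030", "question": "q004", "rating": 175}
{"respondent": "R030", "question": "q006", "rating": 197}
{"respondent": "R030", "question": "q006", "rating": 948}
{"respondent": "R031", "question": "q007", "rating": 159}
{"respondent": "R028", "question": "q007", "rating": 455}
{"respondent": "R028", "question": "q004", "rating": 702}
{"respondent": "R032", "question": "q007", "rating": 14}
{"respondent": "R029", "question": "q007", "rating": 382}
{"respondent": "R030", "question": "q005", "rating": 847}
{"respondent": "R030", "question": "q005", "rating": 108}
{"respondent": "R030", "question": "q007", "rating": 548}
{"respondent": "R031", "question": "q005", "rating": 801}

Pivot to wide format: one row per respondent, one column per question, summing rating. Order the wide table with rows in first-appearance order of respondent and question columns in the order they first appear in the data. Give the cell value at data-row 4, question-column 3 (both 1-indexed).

With rows in first-appearance order of respondent, row 4 is respondent=R032. question columns in first-appearance order: q004, q007, q005, q006; column 3 is q005.
Long rows with respondent=R032, question=q005: 273 + 216 = 489.

489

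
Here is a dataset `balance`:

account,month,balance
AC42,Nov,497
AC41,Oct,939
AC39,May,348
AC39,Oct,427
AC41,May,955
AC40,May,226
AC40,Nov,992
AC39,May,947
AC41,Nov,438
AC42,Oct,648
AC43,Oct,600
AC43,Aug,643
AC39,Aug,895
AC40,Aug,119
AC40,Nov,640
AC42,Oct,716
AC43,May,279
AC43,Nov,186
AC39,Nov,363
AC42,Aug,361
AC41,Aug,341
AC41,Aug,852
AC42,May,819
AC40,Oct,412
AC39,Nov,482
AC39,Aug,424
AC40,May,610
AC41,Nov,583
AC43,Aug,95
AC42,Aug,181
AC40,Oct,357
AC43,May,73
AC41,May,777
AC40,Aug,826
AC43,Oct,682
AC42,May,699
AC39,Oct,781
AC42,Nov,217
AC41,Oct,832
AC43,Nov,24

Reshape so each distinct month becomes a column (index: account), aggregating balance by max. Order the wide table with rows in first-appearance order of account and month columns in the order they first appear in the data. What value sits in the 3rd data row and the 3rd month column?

947

With rows in first-appearance order of account, row 3 is account=AC39. month columns in first-appearance order: Nov, Oct, May, Aug; column 3 is May.
Long rows with account=AC39, month=May: max(348, 947) = 947.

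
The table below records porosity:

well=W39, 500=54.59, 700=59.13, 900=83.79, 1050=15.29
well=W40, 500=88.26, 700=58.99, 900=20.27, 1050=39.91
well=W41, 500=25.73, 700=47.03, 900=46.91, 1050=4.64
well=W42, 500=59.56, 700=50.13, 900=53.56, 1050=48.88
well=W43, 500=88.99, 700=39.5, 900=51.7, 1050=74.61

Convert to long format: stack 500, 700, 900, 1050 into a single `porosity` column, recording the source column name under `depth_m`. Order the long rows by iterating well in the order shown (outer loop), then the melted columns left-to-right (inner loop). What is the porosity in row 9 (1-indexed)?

25.73

20 rows total (5 × 4). Row 9: index ⌊(9-1)/4⌋ = 2 into well → W41; (9-1) mod 4 = 0 into the melted columns → 500.
So row 9 is (W41, 500, 25.73); porosity = 25.73.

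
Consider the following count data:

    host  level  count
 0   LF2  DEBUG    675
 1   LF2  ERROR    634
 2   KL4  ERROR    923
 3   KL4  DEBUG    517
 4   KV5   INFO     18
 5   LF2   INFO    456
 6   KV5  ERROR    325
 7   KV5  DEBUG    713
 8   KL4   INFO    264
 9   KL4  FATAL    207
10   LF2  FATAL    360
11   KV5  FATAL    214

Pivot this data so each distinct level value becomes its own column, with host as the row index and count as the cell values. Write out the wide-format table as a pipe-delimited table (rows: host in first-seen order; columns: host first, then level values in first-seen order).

| host | DEBUG | ERROR | INFO | FATAL |
| LF2 | 675 | 634 | 456 | 360 |
| KL4 | 517 | 923 | 264 | 207 |
| KV5 | 713 | 325 | 18 | 214 |

Columns: host plus the 4 distinct level values (DEBUG, ERROR, INFO, FATAL).
For example, row LF2 column DEBUG takes count=675 from the long row (LF2, DEBUG).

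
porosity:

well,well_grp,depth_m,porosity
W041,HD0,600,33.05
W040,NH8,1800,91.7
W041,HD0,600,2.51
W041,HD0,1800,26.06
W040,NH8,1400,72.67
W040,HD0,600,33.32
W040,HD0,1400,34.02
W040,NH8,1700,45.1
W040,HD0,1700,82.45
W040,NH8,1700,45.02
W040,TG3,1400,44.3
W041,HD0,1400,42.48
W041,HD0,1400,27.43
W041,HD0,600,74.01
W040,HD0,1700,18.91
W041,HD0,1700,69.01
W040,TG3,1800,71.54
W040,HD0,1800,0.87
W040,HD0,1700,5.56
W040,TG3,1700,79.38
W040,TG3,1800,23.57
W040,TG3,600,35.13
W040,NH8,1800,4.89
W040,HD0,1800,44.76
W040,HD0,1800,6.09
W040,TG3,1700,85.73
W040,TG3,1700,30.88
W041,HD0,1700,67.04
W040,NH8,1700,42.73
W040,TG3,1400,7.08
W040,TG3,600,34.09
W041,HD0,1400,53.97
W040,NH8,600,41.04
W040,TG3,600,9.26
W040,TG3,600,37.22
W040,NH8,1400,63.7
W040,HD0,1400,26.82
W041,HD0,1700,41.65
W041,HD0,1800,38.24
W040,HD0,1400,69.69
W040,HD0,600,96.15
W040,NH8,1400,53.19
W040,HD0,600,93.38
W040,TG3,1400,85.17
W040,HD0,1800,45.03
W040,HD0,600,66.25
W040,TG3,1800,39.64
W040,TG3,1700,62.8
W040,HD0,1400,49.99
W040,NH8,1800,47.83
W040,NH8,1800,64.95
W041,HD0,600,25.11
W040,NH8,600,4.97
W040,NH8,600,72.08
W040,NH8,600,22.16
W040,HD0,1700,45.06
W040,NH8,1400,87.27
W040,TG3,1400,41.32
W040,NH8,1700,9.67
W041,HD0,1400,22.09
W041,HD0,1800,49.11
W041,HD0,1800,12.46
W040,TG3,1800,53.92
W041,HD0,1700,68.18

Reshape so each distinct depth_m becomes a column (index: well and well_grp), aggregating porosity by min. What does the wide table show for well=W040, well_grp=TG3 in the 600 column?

Rows with well=W040, well_grp=TG3 and depth_m=600: porosity values are 35.13, 34.09, 9.26, 37.22.
min(35.13, 34.09, 9.26, 37.22) = 9.26.

9.26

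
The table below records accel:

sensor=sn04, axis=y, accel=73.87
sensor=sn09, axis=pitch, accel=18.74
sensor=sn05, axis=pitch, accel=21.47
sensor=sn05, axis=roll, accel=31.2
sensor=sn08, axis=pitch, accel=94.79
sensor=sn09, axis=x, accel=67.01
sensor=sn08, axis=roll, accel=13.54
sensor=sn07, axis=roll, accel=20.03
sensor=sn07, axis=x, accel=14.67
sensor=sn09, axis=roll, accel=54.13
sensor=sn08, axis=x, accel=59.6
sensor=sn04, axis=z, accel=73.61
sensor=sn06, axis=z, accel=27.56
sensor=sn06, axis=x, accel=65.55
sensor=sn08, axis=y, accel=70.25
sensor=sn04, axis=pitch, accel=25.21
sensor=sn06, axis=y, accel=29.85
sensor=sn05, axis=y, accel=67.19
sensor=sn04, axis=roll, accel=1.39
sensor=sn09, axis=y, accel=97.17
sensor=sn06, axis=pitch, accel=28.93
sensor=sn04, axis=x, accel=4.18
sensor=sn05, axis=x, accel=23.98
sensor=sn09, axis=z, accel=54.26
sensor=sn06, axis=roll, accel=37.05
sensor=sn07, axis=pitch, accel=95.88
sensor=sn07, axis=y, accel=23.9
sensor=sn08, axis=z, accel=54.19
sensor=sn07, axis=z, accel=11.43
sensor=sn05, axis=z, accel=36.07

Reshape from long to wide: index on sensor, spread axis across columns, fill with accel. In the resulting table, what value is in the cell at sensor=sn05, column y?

67.19

Wide layout: rows indexed by sensor, columns are the 5 distinct axis values (y, pitch, roll, x, z).
Cell (sensor=sn05, axis=y) draws from the long row where sensor=sn05 and axis=y, which has accel=67.19.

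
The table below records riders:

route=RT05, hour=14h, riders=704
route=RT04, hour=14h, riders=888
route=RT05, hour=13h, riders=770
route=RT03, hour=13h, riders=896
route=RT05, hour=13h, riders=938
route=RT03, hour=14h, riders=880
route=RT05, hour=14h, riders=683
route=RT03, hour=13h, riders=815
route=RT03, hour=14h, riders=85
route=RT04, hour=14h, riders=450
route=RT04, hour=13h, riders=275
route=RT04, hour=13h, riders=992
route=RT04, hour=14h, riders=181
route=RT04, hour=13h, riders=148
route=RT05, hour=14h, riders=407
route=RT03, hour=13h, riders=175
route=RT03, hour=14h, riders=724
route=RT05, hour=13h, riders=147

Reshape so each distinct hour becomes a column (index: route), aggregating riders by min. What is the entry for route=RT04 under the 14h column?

Rows with route=RT04 and hour=14h: riders values are 888, 450, 181.
min(888, 450, 181) = 181.

181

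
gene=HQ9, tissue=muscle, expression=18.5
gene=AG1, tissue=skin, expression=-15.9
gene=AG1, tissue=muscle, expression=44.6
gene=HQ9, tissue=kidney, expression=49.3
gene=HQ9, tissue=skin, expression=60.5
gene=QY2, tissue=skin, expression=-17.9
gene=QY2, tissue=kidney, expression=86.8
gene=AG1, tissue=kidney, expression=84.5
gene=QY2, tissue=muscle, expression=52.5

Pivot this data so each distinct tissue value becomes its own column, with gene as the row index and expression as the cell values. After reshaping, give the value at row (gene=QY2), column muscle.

Wide layout: rows indexed by gene, columns are the 3 distinct tissue values (muscle, skin, kidney).
Cell (gene=QY2, tissue=muscle) draws from the long row where gene=QY2 and tissue=muscle, which has expression=52.5.

52.5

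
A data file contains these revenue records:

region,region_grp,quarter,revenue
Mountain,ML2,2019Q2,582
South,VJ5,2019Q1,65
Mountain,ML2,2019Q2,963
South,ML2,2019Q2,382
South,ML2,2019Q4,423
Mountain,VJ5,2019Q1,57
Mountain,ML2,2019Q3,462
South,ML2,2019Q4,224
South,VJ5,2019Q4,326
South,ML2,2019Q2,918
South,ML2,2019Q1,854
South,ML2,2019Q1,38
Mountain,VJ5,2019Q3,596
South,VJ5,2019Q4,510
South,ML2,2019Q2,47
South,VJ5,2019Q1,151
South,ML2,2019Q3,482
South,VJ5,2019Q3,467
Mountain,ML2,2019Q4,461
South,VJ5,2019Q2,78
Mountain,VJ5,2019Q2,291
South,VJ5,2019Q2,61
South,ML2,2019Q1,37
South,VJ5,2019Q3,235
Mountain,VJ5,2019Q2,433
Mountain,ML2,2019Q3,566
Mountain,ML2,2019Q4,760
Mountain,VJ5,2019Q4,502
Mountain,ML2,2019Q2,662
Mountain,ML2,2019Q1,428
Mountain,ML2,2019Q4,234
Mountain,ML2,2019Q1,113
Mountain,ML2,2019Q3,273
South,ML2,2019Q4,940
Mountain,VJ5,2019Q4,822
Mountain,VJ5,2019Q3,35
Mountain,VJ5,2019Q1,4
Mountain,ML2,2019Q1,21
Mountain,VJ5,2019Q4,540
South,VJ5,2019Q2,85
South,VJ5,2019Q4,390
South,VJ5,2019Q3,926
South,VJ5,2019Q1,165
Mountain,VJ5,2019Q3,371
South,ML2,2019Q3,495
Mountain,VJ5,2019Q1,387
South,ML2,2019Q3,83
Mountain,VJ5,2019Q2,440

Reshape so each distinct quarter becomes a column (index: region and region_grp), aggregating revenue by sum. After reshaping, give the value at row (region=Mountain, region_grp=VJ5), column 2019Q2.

1164

Rows with region=Mountain, region_grp=VJ5 and quarter=2019Q2: revenue values are 291, 433, 440.
291 + 433 + 440 = 1164.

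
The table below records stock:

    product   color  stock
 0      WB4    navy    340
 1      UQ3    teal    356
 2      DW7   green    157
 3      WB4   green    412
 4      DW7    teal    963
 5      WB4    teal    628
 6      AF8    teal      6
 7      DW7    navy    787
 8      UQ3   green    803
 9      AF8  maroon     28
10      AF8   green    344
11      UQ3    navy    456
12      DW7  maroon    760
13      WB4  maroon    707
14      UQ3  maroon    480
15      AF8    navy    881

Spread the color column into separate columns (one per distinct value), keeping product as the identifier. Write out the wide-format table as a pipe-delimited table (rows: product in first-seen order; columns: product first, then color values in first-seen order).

Columns: product plus the 4 distinct color values (navy, teal, green, maroon).
For example, row WB4 column navy takes stock=340 from the long row (WB4, navy).

| product | navy | teal | green | maroon |
| WB4 | 340 | 628 | 412 | 707 |
| UQ3 | 456 | 356 | 803 | 480 |
| DW7 | 787 | 963 | 157 | 760 |
| AF8 | 881 | 6 | 344 | 28 |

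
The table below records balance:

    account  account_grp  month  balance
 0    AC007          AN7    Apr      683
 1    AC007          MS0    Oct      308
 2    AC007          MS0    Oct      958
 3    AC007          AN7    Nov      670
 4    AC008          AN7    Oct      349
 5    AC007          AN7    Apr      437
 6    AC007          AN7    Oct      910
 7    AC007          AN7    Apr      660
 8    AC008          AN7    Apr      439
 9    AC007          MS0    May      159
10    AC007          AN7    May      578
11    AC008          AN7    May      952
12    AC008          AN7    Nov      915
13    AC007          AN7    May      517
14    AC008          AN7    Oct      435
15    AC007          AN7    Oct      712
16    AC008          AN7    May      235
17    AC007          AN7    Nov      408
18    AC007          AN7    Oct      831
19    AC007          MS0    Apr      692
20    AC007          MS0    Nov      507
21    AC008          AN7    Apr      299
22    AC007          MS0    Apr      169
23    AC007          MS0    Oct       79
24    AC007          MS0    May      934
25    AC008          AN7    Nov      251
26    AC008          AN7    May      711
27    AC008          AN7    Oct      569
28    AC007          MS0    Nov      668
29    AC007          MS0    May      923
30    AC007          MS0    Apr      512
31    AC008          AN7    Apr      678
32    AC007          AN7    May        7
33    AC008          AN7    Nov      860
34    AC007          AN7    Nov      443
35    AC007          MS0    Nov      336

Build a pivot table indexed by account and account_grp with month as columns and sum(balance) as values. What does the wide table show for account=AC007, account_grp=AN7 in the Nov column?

Rows with account=AC007, account_grp=AN7 and month=Nov: balance values are 670, 408, 443.
670 + 408 + 443 = 1521.

1521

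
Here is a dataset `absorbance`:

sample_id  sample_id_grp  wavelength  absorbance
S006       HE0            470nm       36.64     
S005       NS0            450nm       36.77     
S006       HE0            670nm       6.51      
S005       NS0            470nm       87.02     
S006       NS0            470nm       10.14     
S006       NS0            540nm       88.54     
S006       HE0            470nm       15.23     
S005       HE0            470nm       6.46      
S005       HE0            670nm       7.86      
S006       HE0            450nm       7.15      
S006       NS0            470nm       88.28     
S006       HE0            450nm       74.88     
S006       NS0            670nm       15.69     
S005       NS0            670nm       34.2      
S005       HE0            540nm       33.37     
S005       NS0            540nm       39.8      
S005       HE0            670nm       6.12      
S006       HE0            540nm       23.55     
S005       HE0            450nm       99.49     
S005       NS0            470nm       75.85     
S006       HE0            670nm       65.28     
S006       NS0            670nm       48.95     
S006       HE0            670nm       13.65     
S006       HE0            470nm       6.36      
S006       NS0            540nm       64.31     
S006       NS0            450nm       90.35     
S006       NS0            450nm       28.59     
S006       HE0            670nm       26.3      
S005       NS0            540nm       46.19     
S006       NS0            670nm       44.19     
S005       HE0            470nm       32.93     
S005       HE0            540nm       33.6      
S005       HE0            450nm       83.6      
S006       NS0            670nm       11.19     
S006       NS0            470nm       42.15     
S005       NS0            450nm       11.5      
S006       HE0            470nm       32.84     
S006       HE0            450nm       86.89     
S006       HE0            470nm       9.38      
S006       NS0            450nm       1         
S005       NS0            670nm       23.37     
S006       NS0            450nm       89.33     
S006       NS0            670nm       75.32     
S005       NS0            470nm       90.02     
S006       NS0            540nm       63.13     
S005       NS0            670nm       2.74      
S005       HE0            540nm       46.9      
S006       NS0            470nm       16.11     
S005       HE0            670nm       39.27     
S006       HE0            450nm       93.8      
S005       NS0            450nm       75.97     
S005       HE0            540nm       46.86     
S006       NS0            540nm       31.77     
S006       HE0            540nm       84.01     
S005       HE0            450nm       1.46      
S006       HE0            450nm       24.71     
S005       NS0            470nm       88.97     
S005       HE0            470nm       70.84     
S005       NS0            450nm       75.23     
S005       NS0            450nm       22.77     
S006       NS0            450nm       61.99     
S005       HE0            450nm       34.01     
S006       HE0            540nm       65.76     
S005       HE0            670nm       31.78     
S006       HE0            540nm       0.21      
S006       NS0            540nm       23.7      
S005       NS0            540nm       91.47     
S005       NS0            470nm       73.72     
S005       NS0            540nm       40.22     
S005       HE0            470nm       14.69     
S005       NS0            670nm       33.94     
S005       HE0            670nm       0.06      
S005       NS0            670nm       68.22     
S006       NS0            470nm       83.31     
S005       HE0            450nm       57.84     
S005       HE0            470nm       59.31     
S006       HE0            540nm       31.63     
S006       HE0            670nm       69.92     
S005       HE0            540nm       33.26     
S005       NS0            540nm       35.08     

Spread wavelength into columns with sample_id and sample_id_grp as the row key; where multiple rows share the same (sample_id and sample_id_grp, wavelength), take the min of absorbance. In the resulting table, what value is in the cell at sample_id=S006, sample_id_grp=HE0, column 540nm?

0.21

Rows with sample_id=S006, sample_id_grp=HE0 and wavelength=540nm: absorbance values are 23.55, 84.01, 65.76, 0.21, 31.63.
min(23.55, 84.01, 65.76, 0.21, 31.63) = 0.21.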